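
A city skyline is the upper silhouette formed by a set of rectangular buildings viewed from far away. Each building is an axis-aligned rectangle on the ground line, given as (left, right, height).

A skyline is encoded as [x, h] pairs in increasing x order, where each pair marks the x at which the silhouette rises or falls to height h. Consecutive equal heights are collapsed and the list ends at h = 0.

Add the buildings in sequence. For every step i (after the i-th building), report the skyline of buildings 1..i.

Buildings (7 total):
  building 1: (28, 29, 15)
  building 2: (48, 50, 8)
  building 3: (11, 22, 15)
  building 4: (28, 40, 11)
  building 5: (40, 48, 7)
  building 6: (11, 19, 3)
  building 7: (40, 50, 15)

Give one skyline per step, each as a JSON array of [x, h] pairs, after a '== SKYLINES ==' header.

== SKYLINES ==
[[28,15],[29,0]]
[[28,15],[29,0],[48,8],[50,0]]
[[11,15],[22,0],[28,15],[29,0],[48,8],[50,0]]
[[11,15],[22,0],[28,15],[29,11],[40,0],[48,8],[50,0]]
[[11,15],[22,0],[28,15],[29,11],[40,7],[48,8],[50,0]]
[[11,15],[22,0],[28,15],[29,11],[40,7],[48,8],[50,0]]
[[11,15],[22,0],[28,15],[29,11],[40,15],[50,0]]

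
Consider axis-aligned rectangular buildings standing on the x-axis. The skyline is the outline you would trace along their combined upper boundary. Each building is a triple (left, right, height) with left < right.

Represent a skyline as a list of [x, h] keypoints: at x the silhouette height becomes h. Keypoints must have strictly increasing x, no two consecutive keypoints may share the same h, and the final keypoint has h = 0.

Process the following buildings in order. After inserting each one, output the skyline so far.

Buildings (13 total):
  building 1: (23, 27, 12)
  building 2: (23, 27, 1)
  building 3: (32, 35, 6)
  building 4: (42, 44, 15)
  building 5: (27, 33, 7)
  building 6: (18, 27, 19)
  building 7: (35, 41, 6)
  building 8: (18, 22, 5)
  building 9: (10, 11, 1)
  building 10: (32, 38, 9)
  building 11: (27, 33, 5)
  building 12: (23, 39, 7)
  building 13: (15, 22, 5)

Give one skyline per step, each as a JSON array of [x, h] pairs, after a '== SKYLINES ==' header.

== SKYLINES ==
[[23,12],[27,0]]
[[23,12],[27,0]]
[[23,12],[27,0],[32,6],[35,0]]
[[23,12],[27,0],[32,6],[35,0],[42,15],[44,0]]
[[23,12],[27,7],[33,6],[35,0],[42,15],[44,0]]
[[18,19],[27,7],[33,6],[35,0],[42,15],[44,0]]
[[18,19],[27,7],[33,6],[41,0],[42,15],[44,0]]
[[18,19],[27,7],[33,6],[41,0],[42,15],[44,0]]
[[10,1],[11,0],[18,19],[27,7],[33,6],[41,0],[42,15],[44,0]]
[[10,1],[11,0],[18,19],[27,7],[32,9],[38,6],[41,0],[42,15],[44,0]]
[[10,1],[11,0],[18,19],[27,7],[32,9],[38,6],[41,0],[42,15],[44,0]]
[[10,1],[11,0],[18,19],[27,7],[32,9],[38,7],[39,6],[41,0],[42,15],[44,0]]
[[10,1],[11,0],[15,5],[18,19],[27,7],[32,9],[38,7],[39,6],[41,0],[42,15],[44,0]]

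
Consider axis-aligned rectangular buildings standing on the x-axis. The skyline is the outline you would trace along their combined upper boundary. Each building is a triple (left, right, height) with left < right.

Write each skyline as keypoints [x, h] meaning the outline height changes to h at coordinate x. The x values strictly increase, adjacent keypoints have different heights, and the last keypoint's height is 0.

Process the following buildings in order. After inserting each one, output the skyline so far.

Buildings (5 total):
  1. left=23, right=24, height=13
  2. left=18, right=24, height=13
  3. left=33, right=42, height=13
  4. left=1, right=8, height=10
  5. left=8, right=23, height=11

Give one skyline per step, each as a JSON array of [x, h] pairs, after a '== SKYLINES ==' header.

== SKYLINES ==
[[23,13],[24,0]]
[[18,13],[24,0]]
[[18,13],[24,0],[33,13],[42,0]]
[[1,10],[8,0],[18,13],[24,0],[33,13],[42,0]]
[[1,10],[8,11],[18,13],[24,0],[33,13],[42,0]]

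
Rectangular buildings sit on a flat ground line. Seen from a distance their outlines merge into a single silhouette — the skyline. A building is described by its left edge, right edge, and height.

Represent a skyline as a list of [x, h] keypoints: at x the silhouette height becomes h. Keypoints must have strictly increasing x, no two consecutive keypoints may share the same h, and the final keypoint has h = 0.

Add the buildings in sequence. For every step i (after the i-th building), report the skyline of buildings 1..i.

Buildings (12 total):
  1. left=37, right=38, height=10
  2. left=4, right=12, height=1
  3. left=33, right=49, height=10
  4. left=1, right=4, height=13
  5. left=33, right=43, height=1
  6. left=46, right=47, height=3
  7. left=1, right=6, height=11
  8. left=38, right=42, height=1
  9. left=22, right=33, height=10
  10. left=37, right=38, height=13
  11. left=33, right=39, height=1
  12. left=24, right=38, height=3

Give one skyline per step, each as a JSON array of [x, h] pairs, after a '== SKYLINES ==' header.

== SKYLINES ==
[[37,10],[38,0]]
[[4,1],[12,0],[37,10],[38,0]]
[[4,1],[12,0],[33,10],[49,0]]
[[1,13],[4,1],[12,0],[33,10],[49,0]]
[[1,13],[4,1],[12,0],[33,10],[49,0]]
[[1,13],[4,1],[12,0],[33,10],[49,0]]
[[1,13],[4,11],[6,1],[12,0],[33,10],[49,0]]
[[1,13],[4,11],[6,1],[12,0],[33,10],[49,0]]
[[1,13],[4,11],[6,1],[12,0],[22,10],[49,0]]
[[1,13],[4,11],[6,1],[12,0],[22,10],[37,13],[38,10],[49,0]]
[[1,13],[4,11],[6,1],[12,0],[22,10],[37,13],[38,10],[49,0]]
[[1,13],[4,11],[6,1],[12,0],[22,10],[37,13],[38,10],[49,0]]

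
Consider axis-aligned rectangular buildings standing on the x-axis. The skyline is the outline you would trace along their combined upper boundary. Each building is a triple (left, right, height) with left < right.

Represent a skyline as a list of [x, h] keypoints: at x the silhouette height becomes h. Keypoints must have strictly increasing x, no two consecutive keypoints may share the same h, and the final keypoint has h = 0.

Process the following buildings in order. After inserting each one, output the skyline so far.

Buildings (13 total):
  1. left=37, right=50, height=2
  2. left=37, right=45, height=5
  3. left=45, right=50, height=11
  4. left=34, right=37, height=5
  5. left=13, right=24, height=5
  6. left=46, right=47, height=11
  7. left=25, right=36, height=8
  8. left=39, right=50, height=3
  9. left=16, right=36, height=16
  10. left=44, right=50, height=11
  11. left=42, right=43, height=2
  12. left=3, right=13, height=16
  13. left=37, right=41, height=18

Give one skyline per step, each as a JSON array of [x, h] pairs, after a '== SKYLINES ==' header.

== SKYLINES ==
[[37,2],[50,0]]
[[37,5],[45,2],[50,0]]
[[37,5],[45,11],[50,0]]
[[34,5],[45,11],[50,0]]
[[13,5],[24,0],[34,5],[45,11],[50,0]]
[[13,5],[24,0],[34,5],[45,11],[50,0]]
[[13,5],[24,0],[25,8],[36,5],[45,11],[50,0]]
[[13,5],[24,0],[25,8],[36,5],[45,11],[50,0]]
[[13,5],[16,16],[36,5],[45,11],[50,0]]
[[13,5],[16,16],[36,5],[44,11],[50,0]]
[[13,5],[16,16],[36,5],[44,11],[50,0]]
[[3,16],[13,5],[16,16],[36,5],[44,11],[50,0]]
[[3,16],[13,5],[16,16],[36,5],[37,18],[41,5],[44,11],[50,0]]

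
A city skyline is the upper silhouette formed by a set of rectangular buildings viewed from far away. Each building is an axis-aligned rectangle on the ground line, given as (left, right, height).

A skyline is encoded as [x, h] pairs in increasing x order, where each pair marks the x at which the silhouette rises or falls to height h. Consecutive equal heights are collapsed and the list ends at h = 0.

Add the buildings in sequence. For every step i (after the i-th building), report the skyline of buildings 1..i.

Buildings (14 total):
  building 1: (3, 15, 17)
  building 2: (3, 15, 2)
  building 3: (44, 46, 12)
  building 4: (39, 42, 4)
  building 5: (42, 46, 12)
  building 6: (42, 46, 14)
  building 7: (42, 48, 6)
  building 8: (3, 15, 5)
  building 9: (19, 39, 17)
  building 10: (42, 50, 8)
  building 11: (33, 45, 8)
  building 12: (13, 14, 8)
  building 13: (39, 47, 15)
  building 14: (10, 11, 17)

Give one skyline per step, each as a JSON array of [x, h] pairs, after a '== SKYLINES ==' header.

== SKYLINES ==
[[3,17],[15,0]]
[[3,17],[15,0]]
[[3,17],[15,0],[44,12],[46,0]]
[[3,17],[15,0],[39,4],[42,0],[44,12],[46,0]]
[[3,17],[15,0],[39,4],[42,12],[46,0]]
[[3,17],[15,0],[39,4],[42,14],[46,0]]
[[3,17],[15,0],[39,4],[42,14],[46,6],[48,0]]
[[3,17],[15,0],[39,4],[42,14],[46,6],[48,0]]
[[3,17],[15,0],[19,17],[39,4],[42,14],[46,6],[48,0]]
[[3,17],[15,0],[19,17],[39,4],[42,14],[46,8],[50,0]]
[[3,17],[15,0],[19,17],[39,8],[42,14],[46,8],[50,0]]
[[3,17],[15,0],[19,17],[39,8],[42,14],[46,8],[50,0]]
[[3,17],[15,0],[19,17],[39,15],[47,8],[50,0]]
[[3,17],[15,0],[19,17],[39,15],[47,8],[50,0]]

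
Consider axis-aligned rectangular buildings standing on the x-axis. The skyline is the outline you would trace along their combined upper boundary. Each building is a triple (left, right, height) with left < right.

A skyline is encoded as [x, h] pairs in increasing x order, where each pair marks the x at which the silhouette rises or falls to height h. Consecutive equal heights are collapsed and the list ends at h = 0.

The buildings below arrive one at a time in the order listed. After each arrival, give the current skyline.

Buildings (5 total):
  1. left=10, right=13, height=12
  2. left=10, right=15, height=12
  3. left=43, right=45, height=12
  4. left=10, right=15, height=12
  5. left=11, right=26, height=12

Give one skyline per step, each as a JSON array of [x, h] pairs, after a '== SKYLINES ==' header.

== SKYLINES ==
[[10,12],[13,0]]
[[10,12],[15,0]]
[[10,12],[15,0],[43,12],[45,0]]
[[10,12],[15,0],[43,12],[45,0]]
[[10,12],[26,0],[43,12],[45,0]]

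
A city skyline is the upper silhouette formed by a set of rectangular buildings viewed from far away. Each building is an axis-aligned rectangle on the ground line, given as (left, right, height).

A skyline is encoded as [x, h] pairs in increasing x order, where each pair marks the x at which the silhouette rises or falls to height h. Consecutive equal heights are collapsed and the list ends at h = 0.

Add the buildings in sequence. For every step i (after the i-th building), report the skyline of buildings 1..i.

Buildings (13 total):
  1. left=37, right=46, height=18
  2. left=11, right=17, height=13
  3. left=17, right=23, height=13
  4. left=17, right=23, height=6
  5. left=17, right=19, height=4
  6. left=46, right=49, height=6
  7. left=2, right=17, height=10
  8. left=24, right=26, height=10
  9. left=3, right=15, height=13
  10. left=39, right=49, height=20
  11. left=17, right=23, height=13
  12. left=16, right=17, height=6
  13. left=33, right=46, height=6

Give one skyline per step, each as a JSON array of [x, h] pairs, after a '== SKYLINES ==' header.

== SKYLINES ==
[[37,18],[46,0]]
[[11,13],[17,0],[37,18],[46,0]]
[[11,13],[23,0],[37,18],[46,0]]
[[11,13],[23,0],[37,18],[46,0]]
[[11,13],[23,0],[37,18],[46,0]]
[[11,13],[23,0],[37,18],[46,6],[49,0]]
[[2,10],[11,13],[23,0],[37,18],[46,6],[49,0]]
[[2,10],[11,13],[23,0],[24,10],[26,0],[37,18],[46,6],[49,0]]
[[2,10],[3,13],[23,0],[24,10],[26,0],[37,18],[46,6],[49,0]]
[[2,10],[3,13],[23,0],[24,10],[26,0],[37,18],[39,20],[49,0]]
[[2,10],[3,13],[23,0],[24,10],[26,0],[37,18],[39,20],[49,0]]
[[2,10],[3,13],[23,0],[24,10],[26,0],[37,18],[39,20],[49,0]]
[[2,10],[3,13],[23,0],[24,10],[26,0],[33,6],[37,18],[39,20],[49,0]]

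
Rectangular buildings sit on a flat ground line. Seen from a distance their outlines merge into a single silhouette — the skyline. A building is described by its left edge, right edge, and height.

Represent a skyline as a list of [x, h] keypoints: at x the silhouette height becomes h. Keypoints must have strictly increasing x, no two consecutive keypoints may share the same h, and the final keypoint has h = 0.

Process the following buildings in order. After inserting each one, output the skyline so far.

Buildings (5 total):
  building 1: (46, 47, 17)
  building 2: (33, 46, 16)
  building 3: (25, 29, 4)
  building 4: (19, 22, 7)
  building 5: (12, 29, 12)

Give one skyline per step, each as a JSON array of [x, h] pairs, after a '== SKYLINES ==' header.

== SKYLINES ==
[[46,17],[47,0]]
[[33,16],[46,17],[47,0]]
[[25,4],[29,0],[33,16],[46,17],[47,0]]
[[19,7],[22,0],[25,4],[29,0],[33,16],[46,17],[47,0]]
[[12,12],[29,0],[33,16],[46,17],[47,0]]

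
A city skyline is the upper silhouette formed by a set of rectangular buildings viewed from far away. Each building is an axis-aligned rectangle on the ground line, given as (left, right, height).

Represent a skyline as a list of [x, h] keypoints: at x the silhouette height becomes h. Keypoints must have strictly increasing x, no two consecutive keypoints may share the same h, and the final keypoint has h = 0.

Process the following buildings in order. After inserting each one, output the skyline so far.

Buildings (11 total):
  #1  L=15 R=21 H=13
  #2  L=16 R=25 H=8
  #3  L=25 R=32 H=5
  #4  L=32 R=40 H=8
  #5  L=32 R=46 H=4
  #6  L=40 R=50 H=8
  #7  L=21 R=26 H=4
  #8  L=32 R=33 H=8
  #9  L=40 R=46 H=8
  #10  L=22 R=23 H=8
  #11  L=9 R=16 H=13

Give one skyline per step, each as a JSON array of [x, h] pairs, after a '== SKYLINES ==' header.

== SKYLINES ==
[[15,13],[21,0]]
[[15,13],[21,8],[25,0]]
[[15,13],[21,8],[25,5],[32,0]]
[[15,13],[21,8],[25,5],[32,8],[40,0]]
[[15,13],[21,8],[25,5],[32,8],[40,4],[46,0]]
[[15,13],[21,8],[25,5],[32,8],[50,0]]
[[15,13],[21,8],[25,5],[32,8],[50,0]]
[[15,13],[21,8],[25,5],[32,8],[50,0]]
[[15,13],[21,8],[25,5],[32,8],[50,0]]
[[15,13],[21,8],[25,5],[32,8],[50,0]]
[[9,13],[21,8],[25,5],[32,8],[50,0]]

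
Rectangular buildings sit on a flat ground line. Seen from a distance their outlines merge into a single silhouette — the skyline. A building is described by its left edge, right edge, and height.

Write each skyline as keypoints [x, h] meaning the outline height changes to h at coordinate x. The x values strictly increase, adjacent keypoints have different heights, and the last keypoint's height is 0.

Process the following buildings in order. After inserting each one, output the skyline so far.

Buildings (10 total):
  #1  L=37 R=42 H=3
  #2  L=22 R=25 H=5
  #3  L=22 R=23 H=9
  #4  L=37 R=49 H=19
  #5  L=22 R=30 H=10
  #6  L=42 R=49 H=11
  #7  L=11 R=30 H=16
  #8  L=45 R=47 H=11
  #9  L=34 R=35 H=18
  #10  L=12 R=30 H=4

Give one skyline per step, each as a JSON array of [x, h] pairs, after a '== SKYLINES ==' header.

== SKYLINES ==
[[37,3],[42,0]]
[[22,5],[25,0],[37,3],[42,0]]
[[22,9],[23,5],[25,0],[37,3],[42,0]]
[[22,9],[23,5],[25,0],[37,19],[49,0]]
[[22,10],[30,0],[37,19],[49,0]]
[[22,10],[30,0],[37,19],[49,0]]
[[11,16],[30,0],[37,19],[49,0]]
[[11,16],[30,0],[37,19],[49,0]]
[[11,16],[30,0],[34,18],[35,0],[37,19],[49,0]]
[[11,16],[30,0],[34,18],[35,0],[37,19],[49,0]]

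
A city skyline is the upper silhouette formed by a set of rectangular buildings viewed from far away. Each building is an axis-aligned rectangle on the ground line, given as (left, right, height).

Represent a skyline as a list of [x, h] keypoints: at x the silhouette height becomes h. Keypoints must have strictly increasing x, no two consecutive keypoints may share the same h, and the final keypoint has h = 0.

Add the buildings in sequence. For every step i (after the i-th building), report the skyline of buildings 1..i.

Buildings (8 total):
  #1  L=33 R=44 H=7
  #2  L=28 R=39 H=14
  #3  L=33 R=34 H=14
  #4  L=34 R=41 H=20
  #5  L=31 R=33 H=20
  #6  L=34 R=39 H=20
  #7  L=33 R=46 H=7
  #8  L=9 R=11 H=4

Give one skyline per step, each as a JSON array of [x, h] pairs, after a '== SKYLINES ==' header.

== SKYLINES ==
[[33,7],[44,0]]
[[28,14],[39,7],[44,0]]
[[28,14],[39,7],[44,0]]
[[28,14],[34,20],[41,7],[44,0]]
[[28,14],[31,20],[33,14],[34,20],[41,7],[44,0]]
[[28,14],[31,20],[33,14],[34,20],[41,7],[44,0]]
[[28,14],[31,20],[33,14],[34,20],[41,7],[46,0]]
[[9,4],[11,0],[28,14],[31,20],[33,14],[34,20],[41,7],[46,0]]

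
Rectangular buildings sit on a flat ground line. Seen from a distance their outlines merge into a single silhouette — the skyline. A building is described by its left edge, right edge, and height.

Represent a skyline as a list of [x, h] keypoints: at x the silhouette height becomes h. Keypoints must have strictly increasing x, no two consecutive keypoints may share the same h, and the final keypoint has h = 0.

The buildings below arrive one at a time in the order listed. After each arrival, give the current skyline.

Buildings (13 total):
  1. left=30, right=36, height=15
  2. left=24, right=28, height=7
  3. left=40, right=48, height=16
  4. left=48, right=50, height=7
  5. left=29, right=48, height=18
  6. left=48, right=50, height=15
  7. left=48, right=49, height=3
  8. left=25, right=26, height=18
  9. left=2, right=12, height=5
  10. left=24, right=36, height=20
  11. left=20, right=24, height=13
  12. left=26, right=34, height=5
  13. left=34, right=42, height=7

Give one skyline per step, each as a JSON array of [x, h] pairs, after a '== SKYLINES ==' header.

== SKYLINES ==
[[30,15],[36,0]]
[[24,7],[28,0],[30,15],[36,0]]
[[24,7],[28,0],[30,15],[36,0],[40,16],[48,0]]
[[24,7],[28,0],[30,15],[36,0],[40,16],[48,7],[50,0]]
[[24,7],[28,0],[29,18],[48,7],[50,0]]
[[24,7],[28,0],[29,18],[48,15],[50,0]]
[[24,7],[28,0],[29,18],[48,15],[50,0]]
[[24,7],[25,18],[26,7],[28,0],[29,18],[48,15],[50,0]]
[[2,5],[12,0],[24,7],[25,18],[26,7],[28,0],[29,18],[48,15],[50,0]]
[[2,5],[12,0],[24,20],[36,18],[48,15],[50,0]]
[[2,5],[12,0],[20,13],[24,20],[36,18],[48,15],[50,0]]
[[2,5],[12,0],[20,13],[24,20],[36,18],[48,15],[50,0]]
[[2,5],[12,0],[20,13],[24,20],[36,18],[48,15],[50,0]]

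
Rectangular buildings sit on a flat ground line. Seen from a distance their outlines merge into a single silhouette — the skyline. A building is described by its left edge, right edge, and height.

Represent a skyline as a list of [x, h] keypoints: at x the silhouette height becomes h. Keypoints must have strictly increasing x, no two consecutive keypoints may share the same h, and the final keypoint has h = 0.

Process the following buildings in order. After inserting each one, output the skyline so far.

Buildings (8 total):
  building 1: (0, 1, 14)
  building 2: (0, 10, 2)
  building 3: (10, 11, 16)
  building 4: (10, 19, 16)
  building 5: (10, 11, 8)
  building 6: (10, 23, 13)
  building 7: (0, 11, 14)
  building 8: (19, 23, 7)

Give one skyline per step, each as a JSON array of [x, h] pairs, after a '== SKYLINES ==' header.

== SKYLINES ==
[[0,14],[1,0]]
[[0,14],[1,2],[10,0]]
[[0,14],[1,2],[10,16],[11,0]]
[[0,14],[1,2],[10,16],[19,0]]
[[0,14],[1,2],[10,16],[19,0]]
[[0,14],[1,2],[10,16],[19,13],[23,0]]
[[0,14],[10,16],[19,13],[23,0]]
[[0,14],[10,16],[19,13],[23,0]]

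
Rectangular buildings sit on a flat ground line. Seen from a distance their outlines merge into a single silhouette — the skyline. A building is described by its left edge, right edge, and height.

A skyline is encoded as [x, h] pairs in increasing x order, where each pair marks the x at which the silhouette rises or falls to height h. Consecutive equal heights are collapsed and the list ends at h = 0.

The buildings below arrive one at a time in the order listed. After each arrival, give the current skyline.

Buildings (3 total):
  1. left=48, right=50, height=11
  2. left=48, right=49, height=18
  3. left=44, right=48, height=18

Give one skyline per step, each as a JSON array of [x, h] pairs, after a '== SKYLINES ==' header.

== SKYLINES ==
[[48,11],[50,0]]
[[48,18],[49,11],[50,0]]
[[44,18],[49,11],[50,0]]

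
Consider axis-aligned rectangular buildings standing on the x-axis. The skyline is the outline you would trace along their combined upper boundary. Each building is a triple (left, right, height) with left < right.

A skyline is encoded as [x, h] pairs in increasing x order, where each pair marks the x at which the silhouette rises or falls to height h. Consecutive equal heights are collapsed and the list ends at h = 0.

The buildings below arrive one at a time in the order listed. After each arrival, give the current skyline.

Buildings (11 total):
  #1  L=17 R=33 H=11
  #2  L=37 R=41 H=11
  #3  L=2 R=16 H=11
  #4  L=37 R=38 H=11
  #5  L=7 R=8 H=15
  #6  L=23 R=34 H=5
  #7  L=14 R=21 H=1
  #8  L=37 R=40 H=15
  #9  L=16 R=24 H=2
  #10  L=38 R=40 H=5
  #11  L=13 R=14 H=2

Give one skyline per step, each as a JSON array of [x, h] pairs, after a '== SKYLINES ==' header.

== SKYLINES ==
[[17,11],[33,0]]
[[17,11],[33,0],[37,11],[41,0]]
[[2,11],[16,0],[17,11],[33,0],[37,11],[41,0]]
[[2,11],[16,0],[17,11],[33,0],[37,11],[41,0]]
[[2,11],[7,15],[8,11],[16,0],[17,11],[33,0],[37,11],[41,0]]
[[2,11],[7,15],[8,11],[16,0],[17,11],[33,5],[34,0],[37,11],[41,0]]
[[2,11],[7,15],[8,11],[16,1],[17,11],[33,5],[34,0],[37,11],[41,0]]
[[2,11],[7,15],[8,11],[16,1],[17,11],[33,5],[34,0],[37,15],[40,11],[41,0]]
[[2,11],[7,15],[8,11],[16,2],[17,11],[33,5],[34,0],[37,15],[40,11],[41,0]]
[[2,11],[7,15],[8,11],[16,2],[17,11],[33,5],[34,0],[37,15],[40,11],[41,0]]
[[2,11],[7,15],[8,11],[16,2],[17,11],[33,5],[34,0],[37,15],[40,11],[41,0]]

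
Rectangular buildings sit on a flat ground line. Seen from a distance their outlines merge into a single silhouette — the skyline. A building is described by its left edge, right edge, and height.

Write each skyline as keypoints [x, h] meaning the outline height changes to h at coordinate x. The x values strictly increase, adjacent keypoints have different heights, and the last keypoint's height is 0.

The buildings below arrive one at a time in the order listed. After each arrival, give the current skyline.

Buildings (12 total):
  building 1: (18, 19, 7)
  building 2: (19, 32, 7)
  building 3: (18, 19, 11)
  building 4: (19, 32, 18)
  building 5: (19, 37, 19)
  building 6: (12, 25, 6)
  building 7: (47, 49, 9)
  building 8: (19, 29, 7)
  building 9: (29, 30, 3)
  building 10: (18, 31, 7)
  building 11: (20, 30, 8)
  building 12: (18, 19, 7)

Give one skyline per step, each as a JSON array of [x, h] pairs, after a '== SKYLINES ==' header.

== SKYLINES ==
[[18,7],[19,0]]
[[18,7],[32,0]]
[[18,11],[19,7],[32,0]]
[[18,11],[19,18],[32,0]]
[[18,11],[19,19],[37,0]]
[[12,6],[18,11],[19,19],[37,0]]
[[12,6],[18,11],[19,19],[37,0],[47,9],[49,0]]
[[12,6],[18,11],[19,19],[37,0],[47,9],[49,0]]
[[12,6],[18,11],[19,19],[37,0],[47,9],[49,0]]
[[12,6],[18,11],[19,19],[37,0],[47,9],[49,0]]
[[12,6],[18,11],[19,19],[37,0],[47,9],[49,0]]
[[12,6],[18,11],[19,19],[37,0],[47,9],[49,0]]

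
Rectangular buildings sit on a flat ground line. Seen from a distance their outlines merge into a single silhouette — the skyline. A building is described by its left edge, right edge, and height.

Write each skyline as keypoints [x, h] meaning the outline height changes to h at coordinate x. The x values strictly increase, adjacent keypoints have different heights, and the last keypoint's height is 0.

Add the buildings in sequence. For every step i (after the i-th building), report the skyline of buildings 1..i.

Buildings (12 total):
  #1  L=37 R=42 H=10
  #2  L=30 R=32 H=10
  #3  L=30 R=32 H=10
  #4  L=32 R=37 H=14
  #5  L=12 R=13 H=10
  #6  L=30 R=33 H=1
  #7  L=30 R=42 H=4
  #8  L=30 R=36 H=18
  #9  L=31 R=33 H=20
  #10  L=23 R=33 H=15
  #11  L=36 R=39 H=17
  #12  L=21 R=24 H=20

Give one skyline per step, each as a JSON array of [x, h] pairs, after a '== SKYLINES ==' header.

== SKYLINES ==
[[37,10],[42,0]]
[[30,10],[32,0],[37,10],[42,0]]
[[30,10],[32,0],[37,10],[42,0]]
[[30,10],[32,14],[37,10],[42,0]]
[[12,10],[13,0],[30,10],[32,14],[37,10],[42,0]]
[[12,10],[13,0],[30,10],[32,14],[37,10],[42,0]]
[[12,10],[13,0],[30,10],[32,14],[37,10],[42,0]]
[[12,10],[13,0],[30,18],[36,14],[37,10],[42,0]]
[[12,10],[13,0],[30,18],[31,20],[33,18],[36,14],[37,10],[42,0]]
[[12,10],[13,0],[23,15],[30,18],[31,20],[33,18],[36,14],[37,10],[42,0]]
[[12,10],[13,0],[23,15],[30,18],[31,20],[33,18],[36,17],[39,10],[42,0]]
[[12,10],[13,0],[21,20],[24,15],[30,18],[31,20],[33,18],[36,17],[39,10],[42,0]]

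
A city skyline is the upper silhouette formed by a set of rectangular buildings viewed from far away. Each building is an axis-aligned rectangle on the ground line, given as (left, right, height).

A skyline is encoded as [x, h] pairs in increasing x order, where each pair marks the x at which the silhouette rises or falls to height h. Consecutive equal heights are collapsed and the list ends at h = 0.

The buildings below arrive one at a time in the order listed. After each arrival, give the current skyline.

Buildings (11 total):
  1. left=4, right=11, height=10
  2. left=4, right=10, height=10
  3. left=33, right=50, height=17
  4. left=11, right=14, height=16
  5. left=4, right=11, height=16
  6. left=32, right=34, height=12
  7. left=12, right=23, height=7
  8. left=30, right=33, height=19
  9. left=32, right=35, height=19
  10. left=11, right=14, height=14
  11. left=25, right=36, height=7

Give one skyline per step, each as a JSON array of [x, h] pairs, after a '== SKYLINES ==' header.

== SKYLINES ==
[[4,10],[11,0]]
[[4,10],[11,0]]
[[4,10],[11,0],[33,17],[50,0]]
[[4,10],[11,16],[14,0],[33,17],[50,0]]
[[4,16],[14,0],[33,17],[50,0]]
[[4,16],[14,0],[32,12],[33,17],[50,0]]
[[4,16],[14,7],[23,0],[32,12],[33,17],[50,0]]
[[4,16],[14,7],[23,0],[30,19],[33,17],[50,0]]
[[4,16],[14,7],[23,0],[30,19],[35,17],[50,0]]
[[4,16],[14,7],[23,0],[30,19],[35,17],[50,0]]
[[4,16],[14,7],[23,0],[25,7],[30,19],[35,17],[50,0]]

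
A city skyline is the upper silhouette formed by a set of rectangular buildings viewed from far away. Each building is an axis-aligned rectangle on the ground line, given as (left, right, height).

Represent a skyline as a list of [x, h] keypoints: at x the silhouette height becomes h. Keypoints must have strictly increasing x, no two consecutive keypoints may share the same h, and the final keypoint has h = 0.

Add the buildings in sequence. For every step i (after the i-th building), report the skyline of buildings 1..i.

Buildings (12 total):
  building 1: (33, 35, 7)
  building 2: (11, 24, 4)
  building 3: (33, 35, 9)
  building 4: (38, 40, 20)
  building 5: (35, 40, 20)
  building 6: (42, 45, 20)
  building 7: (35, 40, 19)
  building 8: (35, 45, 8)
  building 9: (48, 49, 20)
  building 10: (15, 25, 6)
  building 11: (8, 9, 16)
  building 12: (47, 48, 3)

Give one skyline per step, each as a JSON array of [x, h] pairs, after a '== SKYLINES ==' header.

== SKYLINES ==
[[33,7],[35,0]]
[[11,4],[24,0],[33,7],[35,0]]
[[11,4],[24,0],[33,9],[35,0]]
[[11,4],[24,0],[33,9],[35,0],[38,20],[40,0]]
[[11,4],[24,0],[33,9],[35,20],[40,0]]
[[11,4],[24,0],[33,9],[35,20],[40,0],[42,20],[45,0]]
[[11,4],[24,0],[33,9],[35,20],[40,0],[42,20],[45,0]]
[[11,4],[24,0],[33,9],[35,20],[40,8],[42,20],[45,0]]
[[11,4],[24,0],[33,9],[35,20],[40,8],[42,20],[45,0],[48,20],[49,0]]
[[11,4],[15,6],[25,0],[33,9],[35,20],[40,8],[42,20],[45,0],[48,20],[49,0]]
[[8,16],[9,0],[11,4],[15,6],[25,0],[33,9],[35,20],[40,8],[42,20],[45,0],[48,20],[49,0]]
[[8,16],[9,0],[11,4],[15,6],[25,0],[33,9],[35,20],[40,8],[42,20],[45,0],[47,3],[48,20],[49,0]]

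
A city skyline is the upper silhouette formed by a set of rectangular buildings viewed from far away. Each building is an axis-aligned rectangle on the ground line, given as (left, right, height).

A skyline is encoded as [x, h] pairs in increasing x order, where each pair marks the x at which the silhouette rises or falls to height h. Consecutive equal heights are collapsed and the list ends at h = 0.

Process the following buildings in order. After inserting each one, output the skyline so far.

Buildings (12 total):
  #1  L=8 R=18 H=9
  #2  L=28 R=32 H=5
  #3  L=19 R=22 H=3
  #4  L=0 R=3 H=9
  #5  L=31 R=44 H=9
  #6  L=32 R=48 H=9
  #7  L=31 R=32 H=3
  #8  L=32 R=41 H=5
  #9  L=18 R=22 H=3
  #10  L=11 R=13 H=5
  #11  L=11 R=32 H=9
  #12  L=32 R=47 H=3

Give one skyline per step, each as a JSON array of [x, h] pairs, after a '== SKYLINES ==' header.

== SKYLINES ==
[[8,9],[18,0]]
[[8,9],[18,0],[28,5],[32,0]]
[[8,9],[18,0],[19,3],[22,0],[28,5],[32,0]]
[[0,9],[3,0],[8,9],[18,0],[19,3],[22,0],[28,5],[32,0]]
[[0,9],[3,0],[8,9],[18,0],[19,3],[22,0],[28,5],[31,9],[44,0]]
[[0,9],[3,0],[8,9],[18,0],[19,3],[22,0],[28,5],[31,9],[48,0]]
[[0,9],[3,0],[8,9],[18,0],[19,3],[22,0],[28,5],[31,9],[48,0]]
[[0,9],[3,0],[8,9],[18,0],[19,3],[22,0],[28,5],[31,9],[48,0]]
[[0,9],[3,0],[8,9],[18,3],[22,0],[28,5],[31,9],[48,0]]
[[0,9],[3,0],[8,9],[18,3],[22,0],[28,5],[31,9],[48,0]]
[[0,9],[3,0],[8,9],[48,0]]
[[0,9],[3,0],[8,9],[48,0]]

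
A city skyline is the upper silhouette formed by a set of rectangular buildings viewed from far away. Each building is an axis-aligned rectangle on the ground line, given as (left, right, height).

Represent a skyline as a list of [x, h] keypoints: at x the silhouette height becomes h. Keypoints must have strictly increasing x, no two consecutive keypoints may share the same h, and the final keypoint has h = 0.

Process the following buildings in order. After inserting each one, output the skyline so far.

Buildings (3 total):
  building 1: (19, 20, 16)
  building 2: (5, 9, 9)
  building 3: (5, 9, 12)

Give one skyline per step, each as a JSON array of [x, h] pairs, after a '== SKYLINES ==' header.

== SKYLINES ==
[[19,16],[20,0]]
[[5,9],[9,0],[19,16],[20,0]]
[[5,12],[9,0],[19,16],[20,0]]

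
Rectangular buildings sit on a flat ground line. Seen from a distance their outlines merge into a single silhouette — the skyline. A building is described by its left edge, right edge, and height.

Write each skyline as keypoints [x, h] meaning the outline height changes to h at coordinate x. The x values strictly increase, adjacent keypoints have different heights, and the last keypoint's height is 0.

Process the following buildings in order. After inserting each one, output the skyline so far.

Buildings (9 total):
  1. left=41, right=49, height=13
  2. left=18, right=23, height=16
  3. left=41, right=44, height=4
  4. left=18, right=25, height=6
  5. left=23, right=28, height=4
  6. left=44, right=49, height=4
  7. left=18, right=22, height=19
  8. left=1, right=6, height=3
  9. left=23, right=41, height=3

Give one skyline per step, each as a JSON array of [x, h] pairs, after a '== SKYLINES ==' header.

== SKYLINES ==
[[41,13],[49,0]]
[[18,16],[23,0],[41,13],[49,0]]
[[18,16],[23,0],[41,13],[49,0]]
[[18,16],[23,6],[25,0],[41,13],[49,0]]
[[18,16],[23,6],[25,4],[28,0],[41,13],[49,0]]
[[18,16],[23,6],[25,4],[28,0],[41,13],[49,0]]
[[18,19],[22,16],[23,6],[25,4],[28,0],[41,13],[49,0]]
[[1,3],[6,0],[18,19],[22,16],[23,6],[25,4],[28,0],[41,13],[49,0]]
[[1,3],[6,0],[18,19],[22,16],[23,6],[25,4],[28,3],[41,13],[49,0]]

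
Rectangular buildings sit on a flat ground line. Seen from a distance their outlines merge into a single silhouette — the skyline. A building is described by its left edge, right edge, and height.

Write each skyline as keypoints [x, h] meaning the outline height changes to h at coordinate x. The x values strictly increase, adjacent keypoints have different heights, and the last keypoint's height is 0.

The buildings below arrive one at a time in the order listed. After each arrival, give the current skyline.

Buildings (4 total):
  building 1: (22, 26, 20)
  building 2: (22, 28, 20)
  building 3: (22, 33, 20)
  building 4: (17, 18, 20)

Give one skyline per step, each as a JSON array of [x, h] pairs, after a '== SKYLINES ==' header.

== SKYLINES ==
[[22,20],[26,0]]
[[22,20],[28,0]]
[[22,20],[33,0]]
[[17,20],[18,0],[22,20],[33,0]]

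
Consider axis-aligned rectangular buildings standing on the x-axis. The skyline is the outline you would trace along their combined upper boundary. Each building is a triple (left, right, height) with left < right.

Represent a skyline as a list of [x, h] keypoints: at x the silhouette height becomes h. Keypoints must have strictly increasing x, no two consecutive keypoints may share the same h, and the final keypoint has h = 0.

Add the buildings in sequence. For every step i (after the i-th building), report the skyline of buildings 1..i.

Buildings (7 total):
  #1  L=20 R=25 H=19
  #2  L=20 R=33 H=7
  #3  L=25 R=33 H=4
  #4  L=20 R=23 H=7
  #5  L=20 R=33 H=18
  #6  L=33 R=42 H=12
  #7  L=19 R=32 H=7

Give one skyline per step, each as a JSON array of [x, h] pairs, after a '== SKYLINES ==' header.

== SKYLINES ==
[[20,19],[25,0]]
[[20,19],[25,7],[33,0]]
[[20,19],[25,7],[33,0]]
[[20,19],[25,7],[33,0]]
[[20,19],[25,18],[33,0]]
[[20,19],[25,18],[33,12],[42,0]]
[[19,7],[20,19],[25,18],[33,12],[42,0]]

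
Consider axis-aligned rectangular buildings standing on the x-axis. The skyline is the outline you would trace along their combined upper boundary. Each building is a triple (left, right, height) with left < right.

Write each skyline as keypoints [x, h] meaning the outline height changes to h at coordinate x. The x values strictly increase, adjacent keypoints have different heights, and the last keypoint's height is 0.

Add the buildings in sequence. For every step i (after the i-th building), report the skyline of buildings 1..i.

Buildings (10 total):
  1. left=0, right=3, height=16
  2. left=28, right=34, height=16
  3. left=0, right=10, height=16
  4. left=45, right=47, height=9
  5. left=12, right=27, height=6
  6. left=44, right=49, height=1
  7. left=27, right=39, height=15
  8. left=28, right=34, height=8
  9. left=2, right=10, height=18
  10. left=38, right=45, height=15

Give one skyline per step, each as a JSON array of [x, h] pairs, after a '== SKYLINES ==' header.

== SKYLINES ==
[[0,16],[3,0]]
[[0,16],[3,0],[28,16],[34,0]]
[[0,16],[10,0],[28,16],[34,0]]
[[0,16],[10,0],[28,16],[34,0],[45,9],[47,0]]
[[0,16],[10,0],[12,6],[27,0],[28,16],[34,0],[45,9],[47,0]]
[[0,16],[10,0],[12,6],[27,0],[28,16],[34,0],[44,1],[45,9],[47,1],[49,0]]
[[0,16],[10,0],[12,6],[27,15],[28,16],[34,15],[39,0],[44,1],[45,9],[47,1],[49,0]]
[[0,16],[10,0],[12,6],[27,15],[28,16],[34,15],[39,0],[44,1],[45,9],[47,1],[49,0]]
[[0,16],[2,18],[10,0],[12,6],[27,15],[28,16],[34,15],[39,0],[44,1],[45,9],[47,1],[49,0]]
[[0,16],[2,18],[10,0],[12,6],[27,15],[28,16],[34,15],[45,9],[47,1],[49,0]]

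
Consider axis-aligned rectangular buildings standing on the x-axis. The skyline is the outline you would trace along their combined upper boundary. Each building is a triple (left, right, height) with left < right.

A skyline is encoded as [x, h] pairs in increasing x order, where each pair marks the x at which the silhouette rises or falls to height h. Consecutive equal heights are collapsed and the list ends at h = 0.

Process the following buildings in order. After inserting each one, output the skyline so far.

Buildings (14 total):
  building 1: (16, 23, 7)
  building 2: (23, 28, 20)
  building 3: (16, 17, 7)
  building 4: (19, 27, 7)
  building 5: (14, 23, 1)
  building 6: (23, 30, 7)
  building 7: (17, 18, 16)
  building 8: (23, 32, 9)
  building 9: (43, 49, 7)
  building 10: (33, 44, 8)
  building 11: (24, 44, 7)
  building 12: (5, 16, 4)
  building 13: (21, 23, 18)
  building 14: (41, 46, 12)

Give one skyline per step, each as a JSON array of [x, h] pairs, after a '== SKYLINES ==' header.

== SKYLINES ==
[[16,7],[23,0]]
[[16,7],[23,20],[28,0]]
[[16,7],[23,20],[28,0]]
[[16,7],[23,20],[28,0]]
[[14,1],[16,7],[23,20],[28,0]]
[[14,1],[16,7],[23,20],[28,7],[30,0]]
[[14,1],[16,7],[17,16],[18,7],[23,20],[28,7],[30,0]]
[[14,1],[16,7],[17,16],[18,7],[23,20],[28,9],[32,0]]
[[14,1],[16,7],[17,16],[18,7],[23,20],[28,9],[32,0],[43,7],[49,0]]
[[14,1],[16,7],[17,16],[18,7],[23,20],[28,9],[32,0],[33,8],[44,7],[49,0]]
[[14,1],[16,7],[17,16],[18,7],[23,20],[28,9],[32,7],[33,8],[44,7],[49,0]]
[[5,4],[16,7],[17,16],[18,7],[23,20],[28,9],[32,7],[33,8],[44,7],[49,0]]
[[5,4],[16,7],[17,16],[18,7],[21,18],[23,20],[28,9],[32,7],[33,8],[44,7],[49,0]]
[[5,4],[16,7],[17,16],[18,7],[21,18],[23,20],[28,9],[32,7],[33,8],[41,12],[46,7],[49,0]]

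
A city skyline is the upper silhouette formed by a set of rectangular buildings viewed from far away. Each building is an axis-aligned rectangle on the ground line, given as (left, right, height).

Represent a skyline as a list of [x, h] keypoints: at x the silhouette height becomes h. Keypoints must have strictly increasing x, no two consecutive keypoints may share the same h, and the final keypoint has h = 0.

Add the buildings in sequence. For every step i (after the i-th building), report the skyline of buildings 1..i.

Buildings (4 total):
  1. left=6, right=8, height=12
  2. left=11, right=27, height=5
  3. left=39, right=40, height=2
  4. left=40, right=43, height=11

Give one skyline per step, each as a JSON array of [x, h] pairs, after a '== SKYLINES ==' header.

== SKYLINES ==
[[6,12],[8,0]]
[[6,12],[8,0],[11,5],[27,0]]
[[6,12],[8,0],[11,5],[27,0],[39,2],[40,0]]
[[6,12],[8,0],[11,5],[27,0],[39,2],[40,11],[43,0]]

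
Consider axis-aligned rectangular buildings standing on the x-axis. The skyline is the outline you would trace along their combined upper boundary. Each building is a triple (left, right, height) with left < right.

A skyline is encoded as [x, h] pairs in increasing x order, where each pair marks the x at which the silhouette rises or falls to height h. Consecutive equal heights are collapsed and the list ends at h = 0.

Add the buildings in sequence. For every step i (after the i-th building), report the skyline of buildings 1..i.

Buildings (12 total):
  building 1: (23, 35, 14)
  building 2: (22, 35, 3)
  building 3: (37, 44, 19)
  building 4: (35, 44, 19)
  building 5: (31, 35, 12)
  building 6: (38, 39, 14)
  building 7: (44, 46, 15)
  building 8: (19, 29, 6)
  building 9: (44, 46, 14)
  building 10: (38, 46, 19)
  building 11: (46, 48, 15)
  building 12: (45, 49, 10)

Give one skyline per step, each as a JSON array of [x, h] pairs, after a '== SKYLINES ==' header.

== SKYLINES ==
[[23,14],[35,0]]
[[22,3],[23,14],[35,0]]
[[22,3],[23,14],[35,0],[37,19],[44,0]]
[[22,3],[23,14],[35,19],[44,0]]
[[22,3],[23,14],[35,19],[44,0]]
[[22,3],[23,14],[35,19],[44,0]]
[[22,3],[23,14],[35,19],[44,15],[46,0]]
[[19,6],[23,14],[35,19],[44,15],[46,0]]
[[19,6],[23,14],[35,19],[44,15],[46,0]]
[[19,6],[23,14],[35,19],[46,0]]
[[19,6],[23,14],[35,19],[46,15],[48,0]]
[[19,6],[23,14],[35,19],[46,15],[48,10],[49,0]]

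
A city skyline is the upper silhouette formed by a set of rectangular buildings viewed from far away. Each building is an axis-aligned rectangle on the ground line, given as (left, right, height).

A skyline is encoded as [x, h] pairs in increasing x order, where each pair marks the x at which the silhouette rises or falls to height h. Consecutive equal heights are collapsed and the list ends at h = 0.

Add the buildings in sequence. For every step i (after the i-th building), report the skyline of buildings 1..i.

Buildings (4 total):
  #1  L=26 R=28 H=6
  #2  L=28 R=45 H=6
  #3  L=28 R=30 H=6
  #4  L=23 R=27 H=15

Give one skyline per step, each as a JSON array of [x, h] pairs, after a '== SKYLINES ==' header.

== SKYLINES ==
[[26,6],[28,0]]
[[26,6],[45,0]]
[[26,6],[45,0]]
[[23,15],[27,6],[45,0]]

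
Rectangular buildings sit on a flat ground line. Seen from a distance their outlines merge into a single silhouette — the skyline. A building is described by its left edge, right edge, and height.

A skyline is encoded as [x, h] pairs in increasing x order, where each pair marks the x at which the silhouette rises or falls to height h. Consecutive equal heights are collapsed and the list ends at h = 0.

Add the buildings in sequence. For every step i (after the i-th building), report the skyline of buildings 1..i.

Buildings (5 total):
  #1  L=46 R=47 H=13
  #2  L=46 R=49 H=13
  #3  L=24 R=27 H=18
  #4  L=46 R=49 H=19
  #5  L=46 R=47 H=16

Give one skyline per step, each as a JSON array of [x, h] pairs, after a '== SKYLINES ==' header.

== SKYLINES ==
[[46,13],[47,0]]
[[46,13],[49,0]]
[[24,18],[27,0],[46,13],[49,0]]
[[24,18],[27,0],[46,19],[49,0]]
[[24,18],[27,0],[46,19],[49,0]]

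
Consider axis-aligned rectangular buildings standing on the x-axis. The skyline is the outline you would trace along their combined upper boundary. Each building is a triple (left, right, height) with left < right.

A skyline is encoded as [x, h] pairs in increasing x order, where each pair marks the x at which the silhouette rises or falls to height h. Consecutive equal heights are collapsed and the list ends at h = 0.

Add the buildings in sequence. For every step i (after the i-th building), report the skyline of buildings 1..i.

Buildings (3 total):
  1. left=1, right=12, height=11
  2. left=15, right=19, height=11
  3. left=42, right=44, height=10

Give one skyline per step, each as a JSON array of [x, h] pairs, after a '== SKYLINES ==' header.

== SKYLINES ==
[[1,11],[12,0]]
[[1,11],[12,0],[15,11],[19,0]]
[[1,11],[12,0],[15,11],[19,0],[42,10],[44,0]]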